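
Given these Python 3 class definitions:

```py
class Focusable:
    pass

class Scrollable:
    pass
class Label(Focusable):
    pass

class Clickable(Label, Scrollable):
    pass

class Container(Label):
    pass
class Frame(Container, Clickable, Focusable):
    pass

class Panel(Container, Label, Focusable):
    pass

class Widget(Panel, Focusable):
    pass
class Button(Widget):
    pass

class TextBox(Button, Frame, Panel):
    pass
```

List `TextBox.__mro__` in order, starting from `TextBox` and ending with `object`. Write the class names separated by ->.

TextBox -> Button -> Widget -> Frame -> Panel -> Container -> Clickable -> Label -> Focusable -> Scrollable -> object

L[TextBox] = TextBox + merge(L[Button], L[Frame], L[Panel], [Button Frame Panel])
  take Button:  [Button Widget Panel Container Label Focusable object] + [Frame Container Clickable Label Focusable Scrollable object] + [Panel Container Label Focusable object] + [Button Frame Panel]
  take Widget:  [Widget Panel Container Label Focusable object] + [Frame Container Clickable Label Focusable Scrollable object] + [Panel Container Label Focusable object] + [Frame Panel]
  take Frame:  [Panel Container Label Focusable object] + [Frame Container Clickable Label Focusable Scrollable object] + [Panel Container Label Focusable object] + [Frame Panel]
  take Panel:  [Panel Container Label Focusable object] + [Container Clickable Label Focusable Scrollable object] + [Panel Container Label Focusable object] + [Panel]
  take Container:  [Container Label Focusable object] + [Container Clickable Label Focusable Scrollable object] + [Container Label Focusable object]
  take Clickable:  [Label Focusable object] + [Clickable Label Focusable Scrollable object] + [Label Focusable object]
  take Label:  [Label Focusable object] + [Label Focusable Scrollable object] + [Label Focusable object]
  take Focusable:  [Focusable object] + [Focusable Scrollable object] + [Focusable object]
  take Scrollable:  [object] + [Scrollable object] + [object]
  take object:  [object] + [object] + [object]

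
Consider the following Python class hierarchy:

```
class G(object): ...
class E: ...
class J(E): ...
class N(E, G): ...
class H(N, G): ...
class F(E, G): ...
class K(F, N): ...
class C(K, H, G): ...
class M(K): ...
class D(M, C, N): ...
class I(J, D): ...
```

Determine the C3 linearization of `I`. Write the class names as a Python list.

[I, J, D, M, C, K, F, H, N, E, G, object]

L[I] = I + merge(L[J], L[D], [J D])
  take J:  [J E object] + [D M C K F H N E G object] + [J D]
  take D:  [E object] + [D M C K F H N E G object] + [D]
  take M:  [E object] + [M C K F H N E G object]
  take C:  [E object] + [C K F H N E G object]
  take K:  [E object] + [K F H N E G object]
  take F:  [E object] + [F H N E G object]
  take H:  [E object] + [H N E G object]
  take N:  [E object] + [N E G object]
  take E:  [E object] + [E G object]
  take G:  [object] + [G object]
  take object:  [object] + [object]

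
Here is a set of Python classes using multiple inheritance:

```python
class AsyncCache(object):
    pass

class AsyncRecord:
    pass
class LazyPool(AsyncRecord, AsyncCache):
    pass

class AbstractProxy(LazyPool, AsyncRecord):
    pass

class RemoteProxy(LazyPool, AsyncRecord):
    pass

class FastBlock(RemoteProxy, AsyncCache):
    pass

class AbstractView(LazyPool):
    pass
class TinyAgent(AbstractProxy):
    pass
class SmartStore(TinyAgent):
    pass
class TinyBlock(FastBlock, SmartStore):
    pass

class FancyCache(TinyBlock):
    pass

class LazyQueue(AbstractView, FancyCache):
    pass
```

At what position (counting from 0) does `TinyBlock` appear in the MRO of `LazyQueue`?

3

L[LazyQueue] = LazyQueue + merge(L[AbstractView], L[FancyCache], [AbstractView FancyCache])
  take AbstractView:  [AbstractView LazyPool AsyncRecord AsyncCache object] + [FancyCache TinyBlock FastBlock RemoteProxy SmartStore TinyAgent AbstractProxy LazyPool AsyncRecord AsyncCache object] + [AbstractView FancyCache]
  take FancyCache:  [LazyPool AsyncRecord AsyncCache object] + [FancyCache TinyBlock FastBlock RemoteProxy SmartStore TinyAgent AbstractProxy LazyPool AsyncRecord AsyncCache object] + [FancyCache]
  take TinyBlock:  [LazyPool AsyncRecord AsyncCache object] + [TinyBlock FastBlock RemoteProxy SmartStore TinyAgent AbstractProxy LazyPool AsyncRecord AsyncCache object]
  take FastBlock:  [LazyPool AsyncRecord AsyncCache object] + [FastBlock RemoteProxy SmartStore TinyAgent AbstractProxy LazyPool AsyncRecord AsyncCache object]
  take RemoteProxy:  [LazyPool AsyncRecord AsyncCache object] + [RemoteProxy SmartStore TinyAgent AbstractProxy LazyPool AsyncRecord AsyncCache object]
  take SmartStore:  [LazyPool AsyncRecord AsyncCache object] + [SmartStore TinyAgent AbstractProxy LazyPool AsyncRecord AsyncCache object]
  take TinyAgent:  [LazyPool AsyncRecord AsyncCache object] + [TinyAgent AbstractProxy LazyPool AsyncRecord AsyncCache object]
  take AbstractProxy:  [LazyPool AsyncRecord AsyncCache object] + [AbstractProxy LazyPool AsyncRecord AsyncCache object]
  take LazyPool:  [LazyPool AsyncRecord AsyncCache object] + [LazyPool AsyncRecord AsyncCache object]
  take AsyncRecord:  [AsyncRecord AsyncCache object] + [AsyncRecord AsyncCache object]
  take AsyncCache:  [AsyncCache object] + [AsyncCache object]
  take object:  [object] + [object]
MRO: LazyQueue AbstractView FancyCache TinyBlock FastBlock RemoteProxy SmartStore TinyAgent AbstractProxy LazyPool AsyncRecord AsyncCache object
TinyBlock sits at index 3.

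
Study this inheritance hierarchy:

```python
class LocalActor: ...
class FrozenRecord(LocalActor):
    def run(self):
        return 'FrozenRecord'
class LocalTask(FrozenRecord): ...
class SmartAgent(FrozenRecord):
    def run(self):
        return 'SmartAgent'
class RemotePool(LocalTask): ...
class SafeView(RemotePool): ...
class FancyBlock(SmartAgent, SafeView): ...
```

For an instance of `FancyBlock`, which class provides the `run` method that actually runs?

SmartAgent

L[FancyBlock] = FancyBlock + merge(L[SmartAgent], L[SafeView], [SmartAgent SafeView])
  take SmartAgent:  [SmartAgent FrozenRecord LocalActor object] + [SafeView RemotePool LocalTask FrozenRecord LocalActor object] + [SmartAgent SafeView]
  take SafeView:  [FrozenRecord LocalActor object] + [SafeView RemotePool LocalTask FrozenRecord LocalActor object] + [SafeView]
  take RemotePool:  [FrozenRecord LocalActor object] + [RemotePool LocalTask FrozenRecord LocalActor object]
  take LocalTask:  [FrozenRecord LocalActor object] + [LocalTask FrozenRecord LocalActor object]
  take FrozenRecord:  [FrozenRecord LocalActor object] + [FrozenRecord LocalActor object]
  take LocalActor:  [LocalActor object] + [LocalActor object]
  take object:  [object] + [object]
MRO: FancyBlock SmartAgent SafeView RemotePool LocalTask FrozenRecord LocalActor object
run is defined in: FrozenRecord, SmartAgent. First along the MRO is SmartAgent.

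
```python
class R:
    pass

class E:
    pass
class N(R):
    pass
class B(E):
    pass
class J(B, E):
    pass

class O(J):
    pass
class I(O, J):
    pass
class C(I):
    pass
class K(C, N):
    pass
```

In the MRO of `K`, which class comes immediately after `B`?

L[K] = K + merge(L[C], L[N], [C N])
  take C:  [C I O J B E object] + [N R object] + [C N]
  take I:  [I O J B E object] + [N R object] + [N]
  take O:  [O J B E object] + [N R object] + [N]
  take J:  [J B E object] + [N R object] + [N]
  take B:  [B E object] + [N R object] + [N]
  take E:  [E object] + [N R object] + [N]
  take N:  [object] + [N R object] + [N]
  take R:  [object] + [R object]
  take object:  [object] + [object]
MRO: K C I O J B E N R object
B is at position 5; next is E.

E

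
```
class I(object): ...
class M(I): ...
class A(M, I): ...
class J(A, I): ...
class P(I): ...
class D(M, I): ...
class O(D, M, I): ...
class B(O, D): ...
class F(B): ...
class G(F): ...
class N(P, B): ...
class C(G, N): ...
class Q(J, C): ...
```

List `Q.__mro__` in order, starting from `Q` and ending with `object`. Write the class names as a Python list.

[Q, J, A, C, G, F, N, P, B, O, D, M, I, object]

L[Q] = Q + merge(L[J], L[C], [J C])
  take J:  [J A M I object] + [C G F N P B O D M I object] + [J C]
  take A:  [A M I object] + [C G F N P B O D M I object] + [C]
  take C:  [M I object] + [C G F N P B O D M I object] + [C]
  take G:  [M I object] + [G F N P B O D M I object]
  take F:  [M I object] + [F N P B O D M I object]
  take N:  [M I object] + [N P B O D M I object]
  take P:  [M I object] + [P B O D M I object]
  take B:  [M I object] + [B O D M I object]
  take O:  [M I object] + [O D M I object]
  take D:  [M I object] + [D M I object]
  take M:  [M I object] + [M I object]
  take I:  [I object] + [I object]
  take object:  [object] + [object]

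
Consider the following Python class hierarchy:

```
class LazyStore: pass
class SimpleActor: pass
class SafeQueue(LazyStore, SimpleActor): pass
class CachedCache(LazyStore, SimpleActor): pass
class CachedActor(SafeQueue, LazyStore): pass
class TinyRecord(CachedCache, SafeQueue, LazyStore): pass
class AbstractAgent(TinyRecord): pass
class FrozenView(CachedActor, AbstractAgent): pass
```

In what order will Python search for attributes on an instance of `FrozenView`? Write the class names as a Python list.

[FrozenView, CachedActor, AbstractAgent, TinyRecord, CachedCache, SafeQueue, LazyStore, SimpleActor, object]

L[FrozenView] = FrozenView + merge(L[CachedActor], L[AbstractAgent], [CachedActor AbstractAgent])
  take CachedActor:  [CachedActor SafeQueue LazyStore SimpleActor object] + [AbstractAgent TinyRecord CachedCache SafeQueue LazyStore SimpleActor object] + [CachedActor AbstractAgent]
  take AbstractAgent:  [SafeQueue LazyStore SimpleActor object] + [AbstractAgent TinyRecord CachedCache SafeQueue LazyStore SimpleActor object] + [AbstractAgent]
  take TinyRecord:  [SafeQueue LazyStore SimpleActor object] + [TinyRecord CachedCache SafeQueue LazyStore SimpleActor object]
  take CachedCache:  [SafeQueue LazyStore SimpleActor object] + [CachedCache SafeQueue LazyStore SimpleActor object]
  take SafeQueue:  [SafeQueue LazyStore SimpleActor object] + [SafeQueue LazyStore SimpleActor object]
  take LazyStore:  [LazyStore SimpleActor object] + [LazyStore SimpleActor object]
  take SimpleActor:  [SimpleActor object] + [SimpleActor object]
  take object:  [object] + [object]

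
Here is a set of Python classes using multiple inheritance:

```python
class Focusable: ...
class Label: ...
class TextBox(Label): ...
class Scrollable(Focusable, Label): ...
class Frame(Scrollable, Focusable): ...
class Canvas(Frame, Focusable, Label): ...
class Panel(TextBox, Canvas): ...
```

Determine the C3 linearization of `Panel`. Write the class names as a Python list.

[Panel, TextBox, Canvas, Frame, Scrollable, Focusable, Label, object]

L[Panel] = Panel + merge(L[TextBox], L[Canvas], [TextBox Canvas])
  take TextBox:  [TextBox Label object] + [Canvas Frame Scrollable Focusable Label object] + [TextBox Canvas]
  take Canvas:  [Label object] + [Canvas Frame Scrollable Focusable Label object] + [Canvas]
  take Frame:  [Label object] + [Frame Scrollable Focusable Label object]
  take Scrollable:  [Label object] + [Scrollable Focusable Label object]
  take Focusable:  [Label object] + [Focusable Label object]
  take Label:  [Label object] + [Label object]
  take object:  [object] + [object]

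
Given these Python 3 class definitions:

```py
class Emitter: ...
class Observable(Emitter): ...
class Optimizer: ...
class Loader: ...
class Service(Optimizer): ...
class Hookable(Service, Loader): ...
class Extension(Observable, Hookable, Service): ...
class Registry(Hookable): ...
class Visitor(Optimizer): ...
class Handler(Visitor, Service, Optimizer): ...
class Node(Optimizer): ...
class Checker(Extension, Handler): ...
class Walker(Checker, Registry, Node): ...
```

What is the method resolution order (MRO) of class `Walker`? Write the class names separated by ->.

Walker -> Checker -> Extension -> Observable -> Emitter -> Registry -> Hookable -> Handler -> Visitor -> Service -> Node -> Optimizer -> Loader -> object

L[Walker] = Walker + merge(L[Checker], L[Registry], L[Node], [Checker Registry Node])
  take Checker:  [Checker Extension Observable Emitter Hookable Handler Visitor Service Optimizer Loader object] + [Registry Hookable Service Optimizer Loader object] + [Node Optimizer object] + [Checker Registry Node]
  take Extension:  [Extension Observable Emitter Hookable Handler Visitor Service Optimizer Loader object] + [Registry Hookable Service Optimizer Loader object] + [Node Optimizer object] + [Registry Node]
  take Observable:  [Observable Emitter Hookable Handler Visitor Service Optimizer Loader object] + [Registry Hookable Service Optimizer Loader object] + [Node Optimizer object] + [Registry Node]
  take Emitter:  [Emitter Hookable Handler Visitor Service Optimizer Loader object] + [Registry Hookable Service Optimizer Loader object] + [Node Optimizer object] + [Registry Node]
  take Registry:  [Hookable Handler Visitor Service Optimizer Loader object] + [Registry Hookable Service Optimizer Loader object] + [Node Optimizer object] + [Registry Node]
  take Hookable:  [Hookable Handler Visitor Service Optimizer Loader object] + [Hookable Service Optimizer Loader object] + [Node Optimizer object] + [Node]
  take Handler:  [Handler Visitor Service Optimizer Loader object] + [Service Optimizer Loader object] + [Node Optimizer object] + [Node]
  take Visitor:  [Visitor Service Optimizer Loader object] + [Service Optimizer Loader object] + [Node Optimizer object] + [Node]
  take Service:  [Service Optimizer Loader object] + [Service Optimizer Loader object] + [Node Optimizer object] + [Node]
  take Node:  [Optimizer Loader object] + [Optimizer Loader object] + [Node Optimizer object] + [Node]
  take Optimizer:  [Optimizer Loader object] + [Optimizer Loader object] + [Optimizer object]
  take Loader:  [Loader object] + [Loader object] + [object]
  take object:  [object] + [object] + [object]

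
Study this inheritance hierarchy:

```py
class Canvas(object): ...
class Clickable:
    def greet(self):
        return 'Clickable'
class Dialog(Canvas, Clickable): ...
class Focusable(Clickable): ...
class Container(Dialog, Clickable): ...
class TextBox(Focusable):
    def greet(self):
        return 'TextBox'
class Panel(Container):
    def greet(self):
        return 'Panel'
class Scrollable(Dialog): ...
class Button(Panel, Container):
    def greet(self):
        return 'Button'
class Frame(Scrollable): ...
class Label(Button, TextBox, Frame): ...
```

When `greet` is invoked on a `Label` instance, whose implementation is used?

Button

L[Label] = Label + merge(L[Button], L[TextBox], L[Frame], [Button TextBox Frame])
  take Button:  [Button Panel Container Dialog Canvas Clickable object] + [TextBox Focusable Clickable object] + [Frame Scrollable Dialog Canvas Clickable object] + [Button TextBox Frame]
  take Panel:  [Panel Container Dialog Canvas Clickable object] + [TextBox Focusable Clickable object] + [Frame Scrollable Dialog Canvas Clickable object] + [TextBox Frame]
  take Container:  [Container Dialog Canvas Clickable object] + [TextBox Focusable Clickable object] + [Frame Scrollable Dialog Canvas Clickable object] + [TextBox Frame]
  take TextBox:  [Dialog Canvas Clickable object] + [TextBox Focusable Clickable object] + [Frame Scrollable Dialog Canvas Clickable object] + [TextBox Frame]
  take Focusable:  [Dialog Canvas Clickable object] + [Focusable Clickable object] + [Frame Scrollable Dialog Canvas Clickable object] + [Frame]
  take Frame:  [Dialog Canvas Clickable object] + [Clickable object] + [Frame Scrollable Dialog Canvas Clickable object] + [Frame]
  take Scrollable:  [Dialog Canvas Clickable object] + [Clickable object] + [Scrollable Dialog Canvas Clickable object]
  take Dialog:  [Dialog Canvas Clickable object] + [Clickable object] + [Dialog Canvas Clickable object]
  take Canvas:  [Canvas Clickable object] + [Clickable object] + [Canvas Clickable object]
  take Clickable:  [Clickable object] + [Clickable object] + [Clickable object]
  take object:  [object] + [object] + [object]
MRO: Label Button Panel Container TextBox Focusable Frame Scrollable Dialog Canvas Clickable object
greet is defined in: Button, Clickable, Panel, TextBox. First along the MRO is Button.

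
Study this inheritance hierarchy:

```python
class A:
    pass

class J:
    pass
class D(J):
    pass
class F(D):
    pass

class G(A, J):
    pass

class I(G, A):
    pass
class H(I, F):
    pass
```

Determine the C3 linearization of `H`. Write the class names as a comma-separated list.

L[H] = H + merge(L[I], L[F], [I F])
  take I:  [I G A J object] + [F D J object] + [I F]
  take G:  [G A J object] + [F D J object] + [F]
  take A:  [A J object] + [F D J object] + [F]
  take F:  [J object] + [F D J object] + [F]
  take D:  [J object] + [D J object]
  take J:  [J object] + [J object]
  take object:  [object] + [object]

H, I, G, A, F, D, J, object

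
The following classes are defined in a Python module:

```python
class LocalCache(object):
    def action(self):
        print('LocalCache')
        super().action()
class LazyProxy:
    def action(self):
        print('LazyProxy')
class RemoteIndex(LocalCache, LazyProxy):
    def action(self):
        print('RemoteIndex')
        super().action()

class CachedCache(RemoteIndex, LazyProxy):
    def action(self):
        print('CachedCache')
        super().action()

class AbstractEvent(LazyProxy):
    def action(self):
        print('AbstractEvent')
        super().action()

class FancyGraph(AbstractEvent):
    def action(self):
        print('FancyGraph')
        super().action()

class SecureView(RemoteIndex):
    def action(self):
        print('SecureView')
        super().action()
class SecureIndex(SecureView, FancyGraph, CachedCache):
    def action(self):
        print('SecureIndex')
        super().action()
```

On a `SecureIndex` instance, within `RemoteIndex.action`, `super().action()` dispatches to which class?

LocalCache

L[SecureIndex] = SecureIndex + merge(L[SecureView], L[FancyGraph], L[CachedCache], [SecureView FancyGraph CachedCache])
  take SecureView:  [SecureView RemoteIndex LocalCache LazyProxy object] + [FancyGraph AbstractEvent LazyProxy object] + [CachedCache RemoteIndex LocalCache LazyProxy object] + [SecureView FancyGraph CachedCache]
  take FancyGraph:  [RemoteIndex LocalCache LazyProxy object] + [FancyGraph AbstractEvent LazyProxy object] + [CachedCache RemoteIndex LocalCache LazyProxy object] + [FancyGraph CachedCache]
  take AbstractEvent:  [RemoteIndex LocalCache LazyProxy object] + [AbstractEvent LazyProxy object] + [CachedCache RemoteIndex LocalCache LazyProxy object] + [CachedCache]
  take CachedCache:  [RemoteIndex LocalCache LazyProxy object] + [LazyProxy object] + [CachedCache RemoteIndex LocalCache LazyProxy object] + [CachedCache]
  take RemoteIndex:  [RemoteIndex LocalCache LazyProxy object] + [LazyProxy object] + [RemoteIndex LocalCache LazyProxy object]
  take LocalCache:  [LocalCache LazyProxy object] + [LazyProxy object] + [LocalCache LazyProxy object]
  take LazyProxy:  [LazyProxy object] + [LazyProxy object] + [LazyProxy object]
  take object:  [object] + [object] + [object]
MRO: SecureIndex SecureView FancyGraph AbstractEvent CachedCache RemoteIndex LocalCache LazyProxy object
super() in RemoteIndex.action on a SecureIndex instance goes to the class after RemoteIndex in SecureIndex's MRO: LocalCache.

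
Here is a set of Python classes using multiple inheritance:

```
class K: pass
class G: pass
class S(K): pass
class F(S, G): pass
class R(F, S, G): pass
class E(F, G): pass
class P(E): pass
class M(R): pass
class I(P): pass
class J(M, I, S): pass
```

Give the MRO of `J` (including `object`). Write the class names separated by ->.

L[J] = J + merge(L[M], L[I], L[S], [M I S])
  take M:  [M R F S K G object] + [I P E F S K G object] + [S K object] + [M I S]
  take R:  [R F S K G object] + [I P E F S K G object] + [S K object] + [I S]
  take I:  [F S K G object] + [I P E F S K G object] + [S K object] + [I S]
  take P:  [F S K G object] + [P E F S K G object] + [S K object] + [S]
  take E:  [F S K G object] + [E F S K G object] + [S K object] + [S]
  take F:  [F S K G object] + [F S K G object] + [S K object] + [S]
  take S:  [S K G object] + [S K G object] + [S K object] + [S]
  take K:  [K G object] + [K G object] + [K object]
  take G:  [G object] + [G object] + [object]
  take object:  [object] + [object] + [object]

J -> M -> R -> I -> P -> E -> F -> S -> K -> G -> object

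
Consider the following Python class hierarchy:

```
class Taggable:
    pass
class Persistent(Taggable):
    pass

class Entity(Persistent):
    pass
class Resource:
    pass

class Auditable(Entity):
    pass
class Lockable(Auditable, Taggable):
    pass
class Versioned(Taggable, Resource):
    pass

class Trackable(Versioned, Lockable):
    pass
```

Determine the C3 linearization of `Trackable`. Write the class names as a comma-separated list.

Trackable, Versioned, Lockable, Auditable, Entity, Persistent, Taggable, Resource, object

L[Trackable] = Trackable + merge(L[Versioned], L[Lockable], [Versioned Lockable])
  take Versioned:  [Versioned Taggable Resource object] + [Lockable Auditable Entity Persistent Taggable object] + [Versioned Lockable]
  take Lockable:  [Taggable Resource object] + [Lockable Auditable Entity Persistent Taggable object] + [Lockable]
  take Auditable:  [Taggable Resource object] + [Auditable Entity Persistent Taggable object]
  take Entity:  [Taggable Resource object] + [Entity Persistent Taggable object]
  take Persistent:  [Taggable Resource object] + [Persistent Taggable object]
  take Taggable:  [Taggable Resource object] + [Taggable object]
  take Resource:  [Resource object] + [object]
  take object:  [object] + [object]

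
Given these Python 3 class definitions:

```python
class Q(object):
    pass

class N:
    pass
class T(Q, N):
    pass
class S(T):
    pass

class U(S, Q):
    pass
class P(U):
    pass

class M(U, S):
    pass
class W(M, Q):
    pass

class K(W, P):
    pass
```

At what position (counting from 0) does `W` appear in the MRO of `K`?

1

L[K] = K + merge(L[W], L[P], [W P])
  take W:  [W M U S T Q N object] + [P U S T Q N object] + [W P]
  take M:  [M U S T Q N object] + [P U S T Q N object] + [P]
  take P:  [U S T Q N object] + [P U S T Q N object] + [P]
  take U:  [U S T Q N object] + [U S T Q N object]
  take S:  [S T Q N object] + [S T Q N object]
  take T:  [T Q N object] + [T Q N object]
  take Q:  [Q N object] + [Q N object]
  take N:  [N object] + [N object]
  take object:  [object] + [object]
MRO: K W M P U S T Q N object
W sits at index 1.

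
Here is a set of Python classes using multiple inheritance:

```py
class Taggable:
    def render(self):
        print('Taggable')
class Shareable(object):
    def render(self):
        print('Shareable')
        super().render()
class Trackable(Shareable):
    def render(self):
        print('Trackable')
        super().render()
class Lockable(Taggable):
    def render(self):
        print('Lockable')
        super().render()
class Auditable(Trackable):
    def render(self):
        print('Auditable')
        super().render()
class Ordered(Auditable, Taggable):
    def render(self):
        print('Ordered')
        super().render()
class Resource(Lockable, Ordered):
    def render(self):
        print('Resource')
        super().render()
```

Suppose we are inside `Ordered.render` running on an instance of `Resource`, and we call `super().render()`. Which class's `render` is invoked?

L[Resource] = Resource + merge(L[Lockable], L[Ordered], [Lockable Ordered])
  take Lockable:  [Lockable Taggable object] + [Ordered Auditable Trackable Shareable Taggable object] + [Lockable Ordered]
  take Ordered:  [Taggable object] + [Ordered Auditable Trackable Shareable Taggable object] + [Ordered]
  take Auditable:  [Taggable object] + [Auditable Trackable Shareable Taggable object]
  take Trackable:  [Taggable object] + [Trackable Shareable Taggable object]
  take Shareable:  [Taggable object] + [Shareable Taggable object]
  take Taggable:  [Taggable object] + [Taggable object]
  take object:  [object] + [object]
MRO: Resource Lockable Ordered Auditable Trackable Shareable Taggable object
super() in Ordered.render on a Resource instance goes to the class after Ordered in Resource's MRO: Auditable.

Auditable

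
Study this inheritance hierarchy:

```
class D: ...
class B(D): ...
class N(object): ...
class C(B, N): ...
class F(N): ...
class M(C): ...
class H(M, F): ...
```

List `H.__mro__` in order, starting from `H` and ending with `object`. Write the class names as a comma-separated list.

L[H] = H + merge(L[M], L[F], [M F])
  take M:  [M C B D N object] + [F N object] + [M F]
  take C:  [C B D N object] + [F N object] + [F]
  take B:  [B D N object] + [F N object] + [F]
  take D:  [D N object] + [F N object] + [F]
  take F:  [N object] + [F N object] + [F]
  take N:  [N object] + [N object]
  take object:  [object] + [object]

H, M, C, B, D, F, N, object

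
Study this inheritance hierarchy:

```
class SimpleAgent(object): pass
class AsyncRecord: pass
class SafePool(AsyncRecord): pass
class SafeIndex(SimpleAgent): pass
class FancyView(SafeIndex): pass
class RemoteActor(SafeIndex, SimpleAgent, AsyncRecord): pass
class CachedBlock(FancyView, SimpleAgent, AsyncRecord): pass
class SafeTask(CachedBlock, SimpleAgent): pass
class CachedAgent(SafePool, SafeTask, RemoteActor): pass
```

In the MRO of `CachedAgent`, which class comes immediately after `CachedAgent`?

SafePool

L[CachedAgent] = CachedAgent + merge(L[SafePool], L[SafeTask], L[RemoteActor], [SafePool SafeTask RemoteActor])
  take SafePool:  [SafePool AsyncRecord object] + [SafeTask CachedBlock FancyView SafeIndex SimpleAgent AsyncRecord object] + [RemoteActor SafeIndex SimpleAgent AsyncRecord object] + [SafePool SafeTask RemoteActor]
  take SafeTask:  [AsyncRecord object] + [SafeTask CachedBlock FancyView SafeIndex SimpleAgent AsyncRecord object] + [RemoteActor SafeIndex SimpleAgent AsyncRecord object] + [SafeTask RemoteActor]
  take CachedBlock:  [AsyncRecord object] + [CachedBlock FancyView SafeIndex SimpleAgent AsyncRecord object] + [RemoteActor SafeIndex SimpleAgent AsyncRecord object] + [RemoteActor]
  take FancyView:  [AsyncRecord object] + [FancyView SafeIndex SimpleAgent AsyncRecord object] + [RemoteActor SafeIndex SimpleAgent AsyncRecord object] + [RemoteActor]
  take RemoteActor:  [AsyncRecord object] + [SafeIndex SimpleAgent AsyncRecord object] + [RemoteActor SafeIndex SimpleAgent AsyncRecord object] + [RemoteActor]
  take SafeIndex:  [AsyncRecord object] + [SafeIndex SimpleAgent AsyncRecord object] + [SafeIndex SimpleAgent AsyncRecord object]
  take SimpleAgent:  [AsyncRecord object] + [SimpleAgent AsyncRecord object] + [SimpleAgent AsyncRecord object]
  take AsyncRecord:  [AsyncRecord object] + [AsyncRecord object] + [AsyncRecord object]
  take object:  [object] + [object] + [object]
MRO: CachedAgent SafePool SafeTask CachedBlock FancyView RemoteActor SafeIndex SimpleAgent AsyncRecord object
CachedAgent is at position 0; next is SafePool.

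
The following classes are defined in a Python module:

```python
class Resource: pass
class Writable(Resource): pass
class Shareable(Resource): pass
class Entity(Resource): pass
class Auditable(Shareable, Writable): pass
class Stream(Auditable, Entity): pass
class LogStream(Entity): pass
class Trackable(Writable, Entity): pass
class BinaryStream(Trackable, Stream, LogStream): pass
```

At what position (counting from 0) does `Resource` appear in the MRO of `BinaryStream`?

8

L[BinaryStream] = BinaryStream + merge(L[Trackable], L[Stream], L[LogStream], [Trackable Stream LogStream])
  take Trackable:  [Trackable Writable Entity Resource object] + [Stream Auditable Shareable Writable Entity Resource object] + [LogStream Entity Resource object] + [Trackable Stream LogStream]
  take Stream:  [Writable Entity Resource object] + [Stream Auditable Shareable Writable Entity Resource object] + [LogStream Entity Resource object] + [Stream LogStream]
  take Auditable:  [Writable Entity Resource object] + [Auditable Shareable Writable Entity Resource object] + [LogStream Entity Resource object] + [LogStream]
  take Shareable:  [Writable Entity Resource object] + [Shareable Writable Entity Resource object] + [LogStream Entity Resource object] + [LogStream]
  take Writable:  [Writable Entity Resource object] + [Writable Entity Resource object] + [LogStream Entity Resource object] + [LogStream]
  take LogStream:  [Entity Resource object] + [Entity Resource object] + [LogStream Entity Resource object] + [LogStream]
  take Entity:  [Entity Resource object] + [Entity Resource object] + [Entity Resource object]
  take Resource:  [Resource object] + [Resource object] + [Resource object]
  take object:  [object] + [object] + [object]
MRO: BinaryStream Trackable Stream Auditable Shareable Writable LogStream Entity Resource object
Resource sits at index 8.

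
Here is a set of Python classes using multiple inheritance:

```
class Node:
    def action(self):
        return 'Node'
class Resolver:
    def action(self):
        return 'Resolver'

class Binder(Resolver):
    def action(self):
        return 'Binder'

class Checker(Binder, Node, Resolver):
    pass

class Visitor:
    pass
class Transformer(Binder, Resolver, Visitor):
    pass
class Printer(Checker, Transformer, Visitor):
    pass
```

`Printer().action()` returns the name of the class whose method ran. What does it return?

L[Printer] = Printer + merge(L[Checker], L[Transformer], L[Visitor], [Checker Transformer Visitor])
  take Checker:  [Checker Binder Node Resolver object] + [Transformer Binder Resolver Visitor object] + [Visitor object] + [Checker Transformer Visitor]
  take Transformer:  [Binder Node Resolver object] + [Transformer Binder Resolver Visitor object] + [Visitor object] + [Transformer Visitor]
  take Binder:  [Binder Node Resolver object] + [Binder Resolver Visitor object] + [Visitor object] + [Visitor]
  take Node:  [Node Resolver object] + [Resolver Visitor object] + [Visitor object] + [Visitor]
  take Resolver:  [Resolver object] + [Resolver Visitor object] + [Visitor object] + [Visitor]
  take Visitor:  [object] + [Visitor object] + [Visitor object] + [Visitor]
  take object:  [object] + [object] + [object]
MRO: Printer Checker Transformer Binder Node Resolver Visitor object
action is defined in: Binder, Node, Resolver. First along the MRO is Binder.

Binder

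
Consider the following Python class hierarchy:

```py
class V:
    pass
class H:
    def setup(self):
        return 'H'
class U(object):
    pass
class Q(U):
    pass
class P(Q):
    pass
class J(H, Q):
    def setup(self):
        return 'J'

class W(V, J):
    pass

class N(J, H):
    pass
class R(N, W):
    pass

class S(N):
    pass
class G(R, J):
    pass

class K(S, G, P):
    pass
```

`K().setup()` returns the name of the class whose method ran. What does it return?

L[K] = K + merge(L[S], L[G], L[P], [S G P])
  take S:  [S N J H Q U object] + [G R N W V J H Q U object] + [P Q U object] + [S G P]
  take G:  [N J H Q U object] + [G R N W V J H Q U object] + [P Q U object] + [G P]
  take R:  [N J H Q U object] + [R N W V J H Q U object] + [P Q U object] + [P]
  take N:  [N J H Q U object] + [N W V J H Q U object] + [P Q U object] + [P]
  take W:  [J H Q U object] + [W V J H Q U object] + [P Q U object] + [P]
  take V:  [J H Q U object] + [V J H Q U object] + [P Q U object] + [P]
  take J:  [J H Q U object] + [J H Q U object] + [P Q U object] + [P]
  take H:  [H Q U object] + [H Q U object] + [P Q U object] + [P]
  take P:  [Q U object] + [Q U object] + [P Q U object] + [P]
  take Q:  [Q U object] + [Q U object] + [Q U object]
  take U:  [U object] + [U object] + [U object]
  take object:  [object] + [object] + [object]
MRO: K S G R N W V J H P Q U object
setup is defined in: H, J. First along the MRO is J.

J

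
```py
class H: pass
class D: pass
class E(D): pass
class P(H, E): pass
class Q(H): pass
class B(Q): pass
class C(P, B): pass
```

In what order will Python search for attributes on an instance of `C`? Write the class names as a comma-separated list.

L[C] = C + merge(L[P], L[B], [P B])
  take P:  [P H E D object] + [B Q H object] + [P B]
  take B:  [H E D object] + [B Q H object] + [B]
  take Q:  [H E D object] + [Q H object]
  take H:  [H E D object] + [H object]
  take E:  [E D object] + [object]
  take D:  [D object] + [object]
  take object:  [object] + [object]

C, P, B, Q, H, E, D, object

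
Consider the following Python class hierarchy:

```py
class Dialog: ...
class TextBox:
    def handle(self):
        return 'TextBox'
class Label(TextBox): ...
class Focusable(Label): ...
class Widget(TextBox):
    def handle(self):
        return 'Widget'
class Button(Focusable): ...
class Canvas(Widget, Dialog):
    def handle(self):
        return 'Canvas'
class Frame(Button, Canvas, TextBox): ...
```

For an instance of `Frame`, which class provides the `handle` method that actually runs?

L[Frame] = Frame + merge(L[Button], L[Canvas], L[TextBox], [Button Canvas TextBox])
  take Button:  [Button Focusable Label TextBox object] + [Canvas Widget TextBox Dialog object] + [TextBox object] + [Button Canvas TextBox]
  take Focusable:  [Focusable Label TextBox object] + [Canvas Widget TextBox Dialog object] + [TextBox object] + [Canvas TextBox]
  take Label:  [Label TextBox object] + [Canvas Widget TextBox Dialog object] + [TextBox object] + [Canvas TextBox]
  take Canvas:  [TextBox object] + [Canvas Widget TextBox Dialog object] + [TextBox object] + [Canvas TextBox]
  take Widget:  [TextBox object] + [Widget TextBox Dialog object] + [TextBox object] + [TextBox]
  take TextBox:  [TextBox object] + [TextBox Dialog object] + [TextBox object] + [TextBox]
  take Dialog:  [object] + [Dialog object] + [object]
  take object:  [object] + [object] + [object]
MRO: Frame Button Focusable Label Canvas Widget TextBox Dialog object
handle is defined in: Canvas, TextBox, Widget. First along the MRO is Canvas.

Canvas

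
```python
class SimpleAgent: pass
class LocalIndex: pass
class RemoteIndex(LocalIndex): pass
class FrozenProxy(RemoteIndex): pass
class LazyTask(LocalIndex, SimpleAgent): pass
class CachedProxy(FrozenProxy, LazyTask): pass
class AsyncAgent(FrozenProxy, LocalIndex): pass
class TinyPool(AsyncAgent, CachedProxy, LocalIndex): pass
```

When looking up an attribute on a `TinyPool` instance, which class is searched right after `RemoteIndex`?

L[TinyPool] = TinyPool + merge(L[AsyncAgent], L[CachedProxy], L[LocalIndex], [AsyncAgent CachedProxy LocalIndex])
  take AsyncAgent:  [AsyncAgent FrozenProxy RemoteIndex LocalIndex object] + [CachedProxy FrozenProxy RemoteIndex LazyTask LocalIndex SimpleAgent object] + [LocalIndex object] + [AsyncAgent CachedProxy LocalIndex]
  take CachedProxy:  [FrozenProxy RemoteIndex LocalIndex object] + [CachedProxy FrozenProxy RemoteIndex LazyTask LocalIndex SimpleAgent object] + [LocalIndex object] + [CachedProxy LocalIndex]
  take FrozenProxy:  [FrozenProxy RemoteIndex LocalIndex object] + [FrozenProxy RemoteIndex LazyTask LocalIndex SimpleAgent object] + [LocalIndex object] + [LocalIndex]
  take RemoteIndex:  [RemoteIndex LocalIndex object] + [RemoteIndex LazyTask LocalIndex SimpleAgent object] + [LocalIndex object] + [LocalIndex]
  take LazyTask:  [LocalIndex object] + [LazyTask LocalIndex SimpleAgent object] + [LocalIndex object] + [LocalIndex]
  take LocalIndex:  [LocalIndex object] + [LocalIndex SimpleAgent object] + [LocalIndex object] + [LocalIndex]
  take SimpleAgent:  [object] + [SimpleAgent object] + [object]
  take object:  [object] + [object] + [object]
MRO: TinyPool AsyncAgent CachedProxy FrozenProxy RemoteIndex LazyTask LocalIndex SimpleAgent object
RemoteIndex is at position 4; next is LazyTask.

LazyTask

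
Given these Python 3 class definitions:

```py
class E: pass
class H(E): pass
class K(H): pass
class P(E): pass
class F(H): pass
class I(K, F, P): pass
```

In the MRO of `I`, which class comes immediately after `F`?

L[I] = I + merge(L[K], L[F], L[P], [K F P])
  take K:  [K H E object] + [F H E object] + [P E object] + [K F P]
  take F:  [H E object] + [F H E object] + [P E object] + [F P]
  take H:  [H E object] + [H E object] + [P E object] + [P]
  take P:  [E object] + [E object] + [P E object] + [P]
  take E:  [E object] + [E object] + [E object]
  take object:  [object] + [object] + [object]
MRO: I K F H P E object
F is at position 2; next is H.

H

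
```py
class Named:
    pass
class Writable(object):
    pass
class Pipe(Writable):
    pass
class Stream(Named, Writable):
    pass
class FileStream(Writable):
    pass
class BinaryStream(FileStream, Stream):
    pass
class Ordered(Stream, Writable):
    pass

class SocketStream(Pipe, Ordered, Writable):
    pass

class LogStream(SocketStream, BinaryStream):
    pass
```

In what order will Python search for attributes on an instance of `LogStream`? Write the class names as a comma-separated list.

LogStream, SocketStream, Pipe, Ordered, BinaryStream, FileStream, Stream, Named, Writable, object

L[LogStream] = LogStream + merge(L[SocketStream], L[BinaryStream], [SocketStream BinaryStream])
  take SocketStream:  [SocketStream Pipe Ordered Stream Named Writable object] + [BinaryStream FileStream Stream Named Writable object] + [SocketStream BinaryStream]
  take Pipe:  [Pipe Ordered Stream Named Writable object] + [BinaryStream FileStream Stream Named Writable object] + [BinaryStream]
  take Ordered:  [Ordered Stream Named Writable object] + [BinaryStream FileStream Stream Named Writable object] + [BinaryStream]
  take BinaryStream:  [Stream Named Writable object] + [BinaryStream FileStream Stream Named Writable object] + [BinaryStream]
  take FileStream:  [Stream Named Writable object] + [FileStream Stream Named Writable object]
  take Stream:  [Stream Named Writable object] + [Stream Named Writable object]
  take Named:  [Named Writable object] + [Named Writable object]
  take Writable:  [Writable object] + [Writable object]
  take object:  [object] + [object]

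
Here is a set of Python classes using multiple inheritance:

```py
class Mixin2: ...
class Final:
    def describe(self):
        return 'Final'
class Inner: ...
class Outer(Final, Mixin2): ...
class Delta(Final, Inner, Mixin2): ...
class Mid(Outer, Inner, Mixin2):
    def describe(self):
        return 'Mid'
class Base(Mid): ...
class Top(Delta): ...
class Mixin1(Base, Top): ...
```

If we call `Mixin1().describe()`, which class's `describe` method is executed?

Mid

L[Mixin1] = Mixin1 + merge(L[Base], L[Top], [Base Top])
  take Base:  [Base Mid Outer Final Inner Mixin2 object] + [Top Delta Final Inner Mixin2 object] + [Base Top]
  take Mid:  [Mid Outer Final Inner Mixin2 object] + [Top Delta Final Inner Mixin2 object] + [Top]
  take Outer:  [Outer Final Inner Mixin2 object] + [Top Delta Final Inner Mixin2 object] + [Top]
  take Top:  [Final Inner Mixin2 object] + [Top Delta Final Inner Mixin2 object] + [Top]
  take Delta:  [Final Inner Mixin2 object] + [Delta Final Inner Mixin2 object]
  take Final:  [Final Inner Mixin2 object] + [Final Inner Mixin2 object]
  take Inner:  [Inner Mixin2 object] + [Inner Mixin2 object]
  take Mixin2:  [Mixin2 object] + [Mixin2 object]
  take object:  [object] + [object]
MRO: Mixin1 Base Mid Outer Top Delta Final Inner Mixin2 object
describe is defined in: Final, Mid. First along the MRO is Mid.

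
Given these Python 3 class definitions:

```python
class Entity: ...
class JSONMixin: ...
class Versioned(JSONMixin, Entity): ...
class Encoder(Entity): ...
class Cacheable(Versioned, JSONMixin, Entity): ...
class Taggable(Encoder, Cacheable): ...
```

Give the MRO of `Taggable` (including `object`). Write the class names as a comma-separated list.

L[Taggable] = Taggable + merge(L[Encoder], L[Cacheable], [Encoder Cacheable])
  take Encoder:  [Encoder Entity object] + [Cacheable Versioned JSONMixin Entity object] + [Encoder Cacheable]
  take Cacheable:  [Entity object] + [Cacheable Versioned JSONMixin Entity object] + [Cacheable]
  take Versioned:  [Entity object] + [Versioned JSONMixin Entity object]
  take JSONMixin:  [Entity object] + [JSONMixin Entity object]
  take Entity:  [Entity object] + [Entity object]
  take object:  [object] + [object]

Taggable, Encoder, Cacheable, Versioned, JSONMixin, Entity, object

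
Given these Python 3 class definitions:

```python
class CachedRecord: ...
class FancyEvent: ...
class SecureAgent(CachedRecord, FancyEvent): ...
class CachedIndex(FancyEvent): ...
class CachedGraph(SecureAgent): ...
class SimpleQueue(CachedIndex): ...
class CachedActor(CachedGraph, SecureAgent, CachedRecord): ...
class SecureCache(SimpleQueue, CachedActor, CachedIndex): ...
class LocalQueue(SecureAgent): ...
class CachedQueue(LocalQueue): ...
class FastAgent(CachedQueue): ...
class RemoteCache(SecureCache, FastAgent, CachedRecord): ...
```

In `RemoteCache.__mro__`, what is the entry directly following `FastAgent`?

L[RemoteCache] = RemoteCache + merge(L[SecureCache], L[FastAgent], L[CachedRecord], [SecureCache FastAgent CachedRecord])
  take SecureCache:  [SecureCache SimpleQueue CachedActor CachedIndex CachedGraph SecureAgent CachedRecord FancyEvent object] + [FastAgent CachedQueue LocalQueue SecureAgent CachedRecord FancyEvent object] + [CachedRecord object] + [SecureCache FastAgent CachedRecord]
  take SimpleQueue:  [SimpleQueue CachedActor CachedIndex CachedGraph SecureAgent CachedRecord FancyEvent object] + [FastAgent CachedQueue LocalQueue SecureAgent CachedRecord FancyEvent object] + [CachedRecord object] + [FastAgent CachedRecord]
  take CachedActor:  [CachedActor CachedIndex CachedGraph SecureAgent CachedRecord FancyEvent object] + [FastAgent CachedQueue LocalQueue SecureAgent CachedRecord FancyEvent object] + [CachedRecord object] + [FastAgent CachedRecord]
  take CachedIndex:  [CachedIndex CachedGraph SecureAgent CachedRecord FancyEvent object] + [FastAgent CachedQueue LocalQueue SecureAgent CachedRecord FancyEvent object] + [CachedRecord object] + [FastAgent CachedRecord]
  take CachedGraph:  [CachedGraph SecureAgent CachedRecord FancyEvent object] + [FastAgent CachedQueue LocalQueue SecureAgent CachedRecord FancyEvent object] + [CachedRecord object] + [FastAgent CachedRecord]
  take FastAgent:  [SecureAgent CachedRecord FancyEvent object] + [FastAgent CachedQueue LocalQueue SecureAgent CachedRecord FancyEvent object] + [CachedRecord object] + [FastAgent CachedRecord]
  take CachedQueue:  [SecureAgent CachedRecord FancyEvent object] + [CachedQueue LocalQueue SecureAgent CachedRecord FancyEvent object] + [CachedRecord object] + [CachedRecord]
  take LocalQueue:  [SecureAgent CachedRecord FancyEvent object] + [LocalQueue SecureAgent CachedRecord FancyEvent object] + [CachedRecord object] + [CachedRecord]
  take SecureAgent:  [SecureAgent CachedRecord FancyEvent object] + [SecureAgent CachedRecord FancyEvent object] + [CachedRecord object] + [CachedRecord]
  take CachedRecord:  [CachedRecord FancyEvent object] + [CachedRecord FancyEvent object] + [CachedRecord object] + [CachedRecord]
  take FancyEvent:  [FancyEvent object] + [FancyEvent object] + [object]
  take object:  [object] + [object] + [object]
MRO: RemoteCache SecureCache SimpleQueue CachedActor CachedIndex CachedGraph FastAgent CachedQueue LocalQueue SecureAgent CachedRecord FancyEvent object
FastAgent is at position 6; next is CachedQueue.

CachedQueue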